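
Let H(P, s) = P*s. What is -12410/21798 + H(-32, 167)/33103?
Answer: -5380579/7363053 ≈ -0.73075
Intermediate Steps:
-12410/21798 + H(-32, 167)/33103 = -12410/21798 - 32*167/33103 = -12410*1/21798 - 5344*1/33103 = -6205/10899 - 5344/33103 = -5380579/7363053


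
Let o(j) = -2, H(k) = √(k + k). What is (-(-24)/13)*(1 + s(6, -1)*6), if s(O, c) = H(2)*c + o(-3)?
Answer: -552/13 ≈ -42.462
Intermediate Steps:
H(k) = √2*√k (H(k) = √(2*k) = √2*√k)
s(O, c) = -2 + 2*c (s(O, c) = (√2*√2)*c - 2 = 2*c - 2 = -2 + 2*c)
(-(-24)/13)*(1 + s(6, -1)*6) = (-(-24)/13)*(1 + (-2 + 2*(-1))*6) = (-(-24)/13)*(1 + (-2 - 2)*6) = (-12*(-2/13))*(1 - 4*6) = 24*(1 - 24)/13 = (24/13)*(-23) = -552/13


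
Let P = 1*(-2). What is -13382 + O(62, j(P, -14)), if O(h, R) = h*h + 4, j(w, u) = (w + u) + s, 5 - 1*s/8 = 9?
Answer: -9534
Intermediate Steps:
s = -32 (s = 40 - 8*9 = 40 - 72 = -32)
P = -2
j(w, u) = -32 + u + w (j(w, u) = (w + u) - 32 = (u + w) - 32 = -32 + u + w)
O(h, R) = 4 + h² (O(h, R) = h² + 4 = 4 + h²)
-13382 + O(62, j(P, -14)) = -13382 + (4 + 62²) = -13382 + (4 + 3844) = -13382 + 3848 = -9534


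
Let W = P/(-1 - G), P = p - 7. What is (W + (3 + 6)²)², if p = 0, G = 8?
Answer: 541696/81 ≈ 6687.6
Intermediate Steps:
P = -7 (P = 0 - 7 = -7)
W = 7/9 (W = -7/(-1 - 1*8) = -7/(-1 - 8) = -7/(-9) = -7*(-⅑) = 7/9 ≈ 0.77778)
(W + (3 + 6)²)² = (7/9 + (3 + 6)²)² = (7/9 + 9²)² = (7/9 + 81)² = (736/9)² = 541696/81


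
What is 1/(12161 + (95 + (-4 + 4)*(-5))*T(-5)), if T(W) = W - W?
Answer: 1/12161 ≈ 8.2230e-5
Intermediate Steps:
T(W) = 0
1/(12161 + (95 + (-4 + 4)*(-5))*T(-5)) = 1/(12161 + (95 + (-4 + 4)*(-5))*0) = 1/(12161 + (95 + 0*(-5))*0) = 1/(12161 + (95 + 0)*0) = 1/(12161 + 95*0) = 1/(12161 + 0) = 1/12161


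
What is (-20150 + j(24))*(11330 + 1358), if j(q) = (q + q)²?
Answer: -226430048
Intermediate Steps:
j(q) = 4*q² (j(q) = (2*q)² = 4*q²)
(-20150 + j(24))*(11330 + 1358) = (-20150 + 4*24²)*(11330 + 1358) = (-20150 + 4*576)*12688 = (-20150 + 2304)*12688 = -17846*12688 = -226430048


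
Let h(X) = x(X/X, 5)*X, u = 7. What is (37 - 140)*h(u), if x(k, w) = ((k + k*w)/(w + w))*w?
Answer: -2163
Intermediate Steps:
x(k, w) = k/2 + k*w/2 (x(k, w) = ((k + k*w)/((2*w)))*w = ((k + k*w)*(1/(2*w)))*w = ((k + k*w)/(2*w))*w = k/2 + k*w/2)
h(X) = 3*X (h(X) = ((X/X)*(1 + 5)/2)*X = ((½)*1*6)*X = 3*X)
(37 - 140)*h(u) = (37 - 140)*(3*7) = -103*21 = -2163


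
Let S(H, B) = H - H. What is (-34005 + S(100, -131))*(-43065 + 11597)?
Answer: 1070069340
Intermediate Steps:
S(H, B) = 0
(-34005 + S(100, -131))*(-43065 + 11597) = (-34005 + 0)*(-43065 + 11597) = -34005*(-31468) = 1070069340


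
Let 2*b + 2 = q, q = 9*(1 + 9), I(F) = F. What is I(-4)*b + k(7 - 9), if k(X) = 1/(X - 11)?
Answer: -2289/13 ≈ -176.08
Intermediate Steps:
k(X) = 1/(-11 + X)
q = 90 (q = 9*10 = 90)
b = 44 (b = -1 + (½)*90 = -1 + 45 = 44)
I(-4)*b + k(7 - 9) = -4*44 + 1/(-11 + (7 - 9)) = -176 + 1/(-11 - 2) = -176 + 1/(-13) = -176 - 1/13 = -2289/13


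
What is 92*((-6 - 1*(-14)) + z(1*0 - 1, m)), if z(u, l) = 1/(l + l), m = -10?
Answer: 3657/5 ≈ 731.40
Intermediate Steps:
z(u, l) = 1/(2*l)
92*((-6 - 1*(-14)) + z(1*0 - 1, m)) = 92*((-6 - 1*(-14)) + (1/2)/(-10)) = 92*((-6 + 14) + (1/2)*(-1/10)) = 92*(8 - 1/20) = 92*(159/20) = 3657/5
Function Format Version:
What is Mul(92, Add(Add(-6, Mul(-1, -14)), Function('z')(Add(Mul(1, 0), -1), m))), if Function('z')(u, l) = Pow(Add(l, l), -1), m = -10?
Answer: Rational(3657, 5) ≈ 731.40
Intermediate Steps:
Function('z')(u, l) = Mul(Rational(1, 2), Pow(l, -1)) (Function('z')(u, l) = Pow(Mul(2, l), -1) = Mul(Rational(1, 2), Pow(l, -1)))
Mul(92, Add(Add(-6, Mul(-1, -14)), Function('z')(Add(Mul(1, 0), -1), m))) = Mul(92, Add(Add(-6, Mul(-1, -14)), Mul(Rational(1, 2), Pow(-10, -1)))) = Mul(92, Add(Add(-6, 14), Mul(Rational(1, 2), Rational(-1, 10)))) = Mul(92, Add(8, Rational(-1, 20))) = Mul(92, Rational(159, 20)) = Rational(3657, 5)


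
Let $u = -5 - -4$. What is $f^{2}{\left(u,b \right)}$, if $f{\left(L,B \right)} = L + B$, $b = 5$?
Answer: $16$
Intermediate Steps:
$u = -1$ ($u = -5 + 4 = -1$)
$f{\left(L,B \right)} = B + L$
$f^{2}{\left(u,b \right)} = \left(5 - 1\right)^{2} = 4^{2} = 16$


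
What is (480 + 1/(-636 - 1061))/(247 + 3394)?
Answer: 814559/6178777 ≈ 0.13183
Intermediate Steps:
(480 + 1/(-636 - 1061))/(247 + 3394) = (480 + 1/(-1697))/3641 = (480 - 1/1697)*(1/3641) = (814559/1697)*(1/3641) = 814559/6178777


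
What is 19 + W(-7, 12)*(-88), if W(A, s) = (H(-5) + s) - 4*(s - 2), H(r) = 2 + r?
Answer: 2747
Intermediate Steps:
W(A, s) = 5 - 3*s (W(A, s) = ((2 - 5) + s) - 4*(s - 2) = (-3 + s) - 4*(-2 + s) = (-3 + s) + (8 - 4*s) = 5 - 3*s)
19 + W(-7, 12)*(-88) = 19 + (5 - 3*12)*(-88) = 19 + (5 - 36)*(-88) = 19 - 31*(-88) = 19 + 2728 = 2747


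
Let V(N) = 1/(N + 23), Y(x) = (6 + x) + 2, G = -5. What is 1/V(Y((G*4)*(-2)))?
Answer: 71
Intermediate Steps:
Y(x) = 8 + x
V(N) = 1/(23 + N)
1/V(Y((G*4)*(-2))) = 1/(1/(23 + (8 - 5*4*(-2)))) = 1/(1/(23 + (8 - 20*(-2)))) = 1/(1/(23 + (8 + 40))) = 1/(1/(23 + 48)) = 1/(1/71) = 71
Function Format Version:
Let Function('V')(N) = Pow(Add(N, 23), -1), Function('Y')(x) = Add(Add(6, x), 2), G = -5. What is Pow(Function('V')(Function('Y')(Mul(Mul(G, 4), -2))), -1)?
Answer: 71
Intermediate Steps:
Function('Y')(x) = Add(8, x)
Function('V')(N) = Pow(Add(23, N), -1)
Pow(Function('V')(Function('Y')(Mul(Mul(G, 4), -2))), -1) = Pow(Pow(Add(23, Add(8, Mul(Mul(-5, 4), -2))), -1), -1) = Pow(Pow(Add(23, Add(8, Mul(-20, -2))), -1), -1) = Pow(Pow(Add(23, Add(8, 40)), -1), -1) = Pow(Pow(Add(23, 48), -1), -1) = Pow(Pow(71, -1), -1) = Pow(Rational(1, 71), -1) = 71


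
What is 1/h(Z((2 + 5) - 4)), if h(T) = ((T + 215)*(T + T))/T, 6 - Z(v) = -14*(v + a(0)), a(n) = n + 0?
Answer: 1/526 ≈ 0.0019011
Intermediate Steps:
a(n) = n
Z(v) = 6 + 14*v (Z(v) = 6 - (-14)*(v + 0) = 6 - (-14)*v = 6 + 14*v)
h(T) = 430 + 2*T (h(T) = ((215 + T)*(2*T))/T = (2*T*(215 + T))/T = 430 + 2*T)
1/h(Z((2 + 5) - 4)) = 1/(430 + 2*(6 + 14*((2 + 5) - 4))) = 1/(430 + 2*(6 + 14*(7 - 4))) = 1/(430 + 2*(6 + 14*3)) = 1/(430 + 2*(6 + 42)) = 1/(430 + 2*48) = 1/(430 + 96) = 1/526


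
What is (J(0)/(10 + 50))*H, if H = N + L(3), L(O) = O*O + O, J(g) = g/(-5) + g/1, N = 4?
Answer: 0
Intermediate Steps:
J(g) = 4*g/5 (J(g) = g*(-⅕) + g*1 = -g/5 + g = 4*g/5)
L(O) = O + O² (L(O) = O² + O = O + O²)
H = 16 (H = 4 + 3*(1 + 3) = 4 + 3*4 = 4 + 12 = 16)
(J(0)/(10 + 50))*H = (((⅘)*0)/(10 + 50))*16 = (0/60)*16 = ((1/60)*0)*16 = 0*16 = 0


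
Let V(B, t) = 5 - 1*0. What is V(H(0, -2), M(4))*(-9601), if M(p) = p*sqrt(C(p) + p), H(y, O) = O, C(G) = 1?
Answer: -48005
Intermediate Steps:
M(p) = p*sqrt(1 + p)
V(B, t) = 5 (V(B, t) = 5 + 0 = 5)
V(H(0, -2), M(4))*(-9601) = 5*(-9601) = -48005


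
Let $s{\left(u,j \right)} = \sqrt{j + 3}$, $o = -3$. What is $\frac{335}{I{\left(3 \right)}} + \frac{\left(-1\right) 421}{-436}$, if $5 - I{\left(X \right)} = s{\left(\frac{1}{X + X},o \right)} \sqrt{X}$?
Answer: $\frac{29633}{436} \approx 67.966$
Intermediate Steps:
$s{\left(u,j \right)} = \sqrt{3 + j}$
$I{\left(X \right)} = 5$ ($I{\left(X \right)} = 5 - \sqrt{3 - 3} \sqrt{X} = 5 - \sqrt{0} \sqrt{X} = 5 - 0 \sqrt{X} = 5 - 0 = 5 + 0 = 5$)
$\frac{335}{I{\left(3 \right)}} + \frac{\left(-1\right) 421}{-436} = \frac{335}{5} + \frac{\left(-1\right) 421}{-436} = 335 \cdot \frac{1}{5} - - \frac{421}{436} = 67 + \frac{421}{436} = \frac{29633}{436}$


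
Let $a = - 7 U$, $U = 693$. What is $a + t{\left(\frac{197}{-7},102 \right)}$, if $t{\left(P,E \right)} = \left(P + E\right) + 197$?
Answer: $- \frac{32061}{7} \approx -4580.1$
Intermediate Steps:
$t{\left(P,E \right)} = 197 + E + P$ ($t{\left(P,E \right)} = \left(E + P\right) + 197 = 197 + E + P$)
$a = -4851$ ($a = \left(-7\right) 693 = -4851$)
$a + t{\left(\frac{197}{-7},102 \right)} = -4851 + \left(197 + 102 + \frac{197}{-7}\right) = -4851 + \left(197 + 102 + 197 \left(- \frac{1}{7}\right)\right) = -4851 + \left(197 + 102 - \frac{197}{7}\right) = -4851 + \frac{1896}{7} = - \frac{32061}{7}$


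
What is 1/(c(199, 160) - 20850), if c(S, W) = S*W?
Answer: 1/10990 ≈ 9.0992e-5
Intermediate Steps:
1/(c(199, 160) - 20850) = 1/(199*160 - 20850) = 1/(31840 - 20850) = 1/10990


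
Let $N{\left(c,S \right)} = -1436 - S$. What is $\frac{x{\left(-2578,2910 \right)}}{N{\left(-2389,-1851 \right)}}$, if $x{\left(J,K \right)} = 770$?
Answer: $\frac{154}{83} \approx 1.8554$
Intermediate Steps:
$\frac{x{\left(-2578,2910 \right)}}{N{\left(-2389,-1851 \right)}} = \frac{770}{-1436 - -1851} = \frac{770}{-1436 + 1851} = \frac{770}{415} = 770 \cdot \frac{1}{415} = \frac{154}{83}$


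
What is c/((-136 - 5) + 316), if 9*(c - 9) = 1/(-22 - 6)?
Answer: 2267/44100 ≈ 0.051406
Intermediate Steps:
c = 2267/252 (c = 9 + 1/(9*(-22 - 6)) = 9 + (⅑)/(-28) = 9 + (⅑)*(-1/28) = 9 - 1/252 = 2267/252 ≈ 8.9960)
c/((-136 - 5) + 316) = 2267/(252*((-136 - 5) + 316)) = 2267/(252*(-141 + 316)) = (2267/252)/175 = (2267/252)*(1/175) = 2267/44100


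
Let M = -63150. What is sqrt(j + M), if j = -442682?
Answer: 2*I*sqrt(126458) ≈ 711.22*I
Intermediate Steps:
sqrt(j + M) = sqrt(-442682 - 63150) = sqrt(-505832) = 2*I*sqrt(126458)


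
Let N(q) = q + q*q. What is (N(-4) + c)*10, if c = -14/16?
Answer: 445/4 ≈ 111.25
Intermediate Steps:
c = -7/8 (c = -14*1/16 = -7/8 ≈ -0.87500)
N(q) = q + q²
(N(-4) + c)*10 = (-4*(1 - 4) - 7/8)*10 = (-4*(-3) - 7/8)*10 = (12 - 7/8)*10 = (89/8)*10 = 445/4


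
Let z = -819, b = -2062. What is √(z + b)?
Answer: I*√2881 ≈ 53.675*I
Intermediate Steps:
√(z + b) = √(-819 - 2062) = √(-2881) = I*√2881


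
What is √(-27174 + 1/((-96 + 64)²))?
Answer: 5*I*√1113047/32 ≈ 164.85*I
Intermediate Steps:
√(-27174 + 1/((-96 + 64)²)) = √(-27174 + 1/((-32)²)) = √(-27174 + 1/1024) = √(-27826175/1024) = 5*I*√1113047/32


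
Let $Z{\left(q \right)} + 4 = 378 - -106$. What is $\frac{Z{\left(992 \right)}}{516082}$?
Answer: $\frac{240}{258041} \approx 0.00093008$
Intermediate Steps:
$Z{\left(q \right)} = 480$ ($Z{\left(q \right)} = -4 + \left(378 - -106\right) = -4 + \left(378 + 106\right) = -4 + 484 = 480$)
$\frac{Z{\left(992 \right)}}{516082} = \frac{480}{516082} = 480 \cdot \frac{1}{516082} = \frac{240}{258041}$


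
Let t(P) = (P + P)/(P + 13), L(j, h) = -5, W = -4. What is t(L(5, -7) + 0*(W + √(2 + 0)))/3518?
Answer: -5/14072 ≈ -0.00035532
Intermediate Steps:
t(P) = 2*P/(13 + P) (t(P) = (2*P)/(13 + P) = 2*P/(13 + P))
t(L(5, -7) + 0*(W + √(2 + 0)))/3518 = (2*(-5 + 0*(-4 + √(2 + 0)))/(13 + (-5 + 0*(-4 + √(2 + 0)))))/3518 = (2*(-5 + 0*(-4 + √2))/(13 + (-5 + 0*(-4 + √2))))*(1/3518) = (2*(-5 + 0)/(13 + (-5 + 0)))*(1/3518) = (2*(-5)/(13 - 5))*(1/3518) = (2*(-5)/8)*(1/3518) = (2*(-5)*(⅛))*(1/3518) = -5/4*1/3518 = -5/14072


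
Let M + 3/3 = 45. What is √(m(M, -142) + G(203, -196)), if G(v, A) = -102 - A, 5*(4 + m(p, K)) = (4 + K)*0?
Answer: 3*√10 ≈ 9.4868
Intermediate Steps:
M = 44 (M = -1 + 45 = 44)
m(p, K) = -4 (m(p, K) = -4 + ((4 + K)*0)/5 = -4 + (⅕)*0 = -4 + 0 = -4)
√(m(M, -142) + G(203, -196)) = √(-4 + (-102 - 1*(-196))) = √(-4 + (-102 + 196)) = √(-4 + 94) = √90 = 3*√10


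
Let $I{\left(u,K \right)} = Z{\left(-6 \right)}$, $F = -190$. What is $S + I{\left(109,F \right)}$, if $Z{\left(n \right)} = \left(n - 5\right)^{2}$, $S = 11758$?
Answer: $11879$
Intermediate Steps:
$Z{\left(n \right)} = \left(-5 + n\right)^{2}$
$I{\left(u,K \right)} = 121$ ($I{\left(u,K \right)} = \left(-5 - 6\right)^{2} = \left(-11\right)^{2} = 121$)
$S + I{\left(109,F \right)} = 11758 + 121 = 11879$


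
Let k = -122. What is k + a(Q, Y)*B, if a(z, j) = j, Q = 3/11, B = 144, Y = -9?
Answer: -1418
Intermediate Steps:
Q = 3/11 (Q = 3*(1/11) = 3/11 ≈ 0.27273)
k + a(Q, Y)*B = -122 - 9*144 = -122 - 1296 = -1418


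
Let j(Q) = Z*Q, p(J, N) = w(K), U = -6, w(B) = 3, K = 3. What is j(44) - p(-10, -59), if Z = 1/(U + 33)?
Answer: -37/27 ≈ -1.3704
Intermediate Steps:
p(J, N) = 3
Z = 1/27 (Z = 1/(-6 + 33) = 1/27 ≈ 0.037037)
j(Q) = Q/27
j(44) - p(-10, -59) = (1/27)*44 - 1*3 = 44/27 - 3 = -37/27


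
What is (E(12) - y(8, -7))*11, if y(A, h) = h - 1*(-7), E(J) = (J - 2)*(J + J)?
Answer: 2640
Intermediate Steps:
E(J) = 2*J*(-2 + J) (E(J) = (-2 + J)*(2*J) = 2*J*(-2 + J))
y(A, h) = 7 + h (y(A, h) = h + 7 = 7 + h)
(E(12) - y(8, -7))*11 = (2*12*(-2 + 12) - (7 - 7))*11 = (2*12*10 - 1*0)*11 = (240 + 0)*11 = 240*11 = 2640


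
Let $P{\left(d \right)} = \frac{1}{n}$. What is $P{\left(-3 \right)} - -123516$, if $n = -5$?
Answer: $\frac{617579}{5} \approx 1.2352 \cdot 10^{5}$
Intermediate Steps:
$P{\left(d \right)} = - \frac{1}{5}$ ($P{\left(d \right)} = \frac{1}{-5} = - \frac{1}{5}$)
$P{\left(-3 \right)} - -123516 = - \frac{1}{5} - -123516 = - \frac{1}{5} + 123516 = \frac{617579}{5}$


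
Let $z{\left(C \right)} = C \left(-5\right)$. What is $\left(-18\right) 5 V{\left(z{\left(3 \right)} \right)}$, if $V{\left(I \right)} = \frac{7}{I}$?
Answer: $42$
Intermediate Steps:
$z{\left(C \right)} = - 5 C$
$\left(-18\right) 5 V{\left(z{\left(3 \right)} \right)} = \left(-18\right) 5 \frac{7}{\left(-5\right) 3} = - 90 \frac{7}{-15} = - 90 \cdot 7 \left(- \frac{1}{15}\right) = \left(-90\right) \left(- \frac{7}{15}\right) = 42$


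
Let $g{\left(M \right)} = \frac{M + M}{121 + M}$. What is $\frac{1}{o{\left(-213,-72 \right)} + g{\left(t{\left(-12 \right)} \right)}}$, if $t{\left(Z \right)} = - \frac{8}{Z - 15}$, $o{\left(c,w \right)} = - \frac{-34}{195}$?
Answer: $\frac{127725}{22894} \approx 5.579$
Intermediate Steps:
$o{\left(c,w \right)} = \frac{34}{195}$ ($o{\left(c,w \right)} = - \frac{-34}{195} = \left(-1\right) \left(- \frac{34}{195}\right) = \frac{34}{195}$)
$t{\left(Z \right)} = - \frac{8}{-15 + Z}$
$g{\left(M \right)} = \frac{2 M}{121 + M}$
$\frac{1}{o{\left(-213,-72 \right)} + g{\left(t{\left(-12 \right)} \right)}} = \frac{1}{\frac{34}{195} + \frac{2 \left(- \frac{8}{-15 - 12}\right)}{121 - \frac{8}{-15 - 12}}} = \frac{1}{\frac{34}{195} + \frac{2 \left(- \frac{8}{-27}\right)}{121 - \frac{8}{-27}}} = \frac{1}{\frac{34}{195} + \frac{2 \left(\left(-8\right) \left(- \frac{1}{27}\right)\right)}{121 - - \frac{8}{27}}} = \frac{1}{\frac{34}{195} + 2 \cdot \frac{8}{27} \frac{1}{121 + \frac{8}{27}}} = \frac{1}{\frac{34}{195} + 2 \cdot \frac{8}{27} \frac{1}{\frac{3275}{27}}} = \frac{1}{\frac{34}{195} + 2 \cdot \frac{8}{27} \cdot \frac{27}{3275}} = \frac{1}{\frac{34}{195} + \frac{16}{3275}} = \frac{1}{\frac{22894}{127725}} = \frac{127725}{22894}$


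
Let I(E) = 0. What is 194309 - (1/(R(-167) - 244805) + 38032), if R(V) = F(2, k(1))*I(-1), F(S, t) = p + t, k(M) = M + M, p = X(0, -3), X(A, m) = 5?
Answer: 38257390986/244805 ≈ 1.5628e+5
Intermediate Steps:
p = 5
k(M) = 2*M
F(S, t) = 5 + t
R(V) = 0 (R(V) = (5 + 2*1)*0 = (5 + 2)*0 = 7*0 = 0)
194309 - (1/(R(-167) - 244805) + 38032) = 194309 - (1/(0 - 244805) + 38032) = 194309 - (1/(-244805) + 38032) = 194309 - (-1/244805 + 38032) = 194309 - 1*9310423759/244805 = 194309 - 9310423759/244805 = 38257390986/244805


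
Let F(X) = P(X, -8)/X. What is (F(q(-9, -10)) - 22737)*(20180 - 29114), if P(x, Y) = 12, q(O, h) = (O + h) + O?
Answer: 1421953308/7 ≈ 2.0314e+8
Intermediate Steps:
q(O, h) = h + 2*O
F(X) = 12/X
(F(q(-9, -10)) - 22737)*(20180 - 29114) = (12/(-10 + 2*(-9)) - 22737)*(20180 - 29114) = (12/(-10 - 18) - 22737)*(-8934) = (12/(-28) - 22737)*(-8934) = (12*(-1/28) - 22737)*(-8934) = (-3/7 - 22737)*(-8934) = -159162/7*(-8934) = 1421953308/7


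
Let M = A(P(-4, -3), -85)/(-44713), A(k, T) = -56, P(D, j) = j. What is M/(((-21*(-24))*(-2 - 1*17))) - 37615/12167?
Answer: -287601405812/93027945141 ≈ -3.0916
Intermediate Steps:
M = 56/44713 (M = -56/(-44713) = -56*(-1/44713) = 56/44713 ≈ 0.0012524)
M/(((-21*(-24))*(-2 - 1*17))) - 37615/12167 = 56/(44713*(((-21*(-24))*(-2 - 1*17)))) - 37615/12167 = 56/(44713*((504*(-2 - 17)))) - 37615*1/12167 = 56/(44713*((504*(-19)))) - 37615/12167 = (56/44713)/(-9576) - 37615/12167 = (56/44713)*(-1/9576) - 37615/12167 = -1/7645923 - 37615/12167 = -287601405812/93027945141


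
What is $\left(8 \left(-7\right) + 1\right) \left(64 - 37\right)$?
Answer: $-1485$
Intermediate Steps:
$\left(8 \left(-7\right) + 1\right) \left(64 - 37\right) = \left(-56 + 1\right) 27 = \left(-55\right) 27 = -1485$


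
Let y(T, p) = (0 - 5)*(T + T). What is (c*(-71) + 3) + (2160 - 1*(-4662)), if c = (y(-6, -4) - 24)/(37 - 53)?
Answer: 27939/4 ≈ 6984.8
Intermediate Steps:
y(T, p) = -10*T
c = -9/4 (c = (-10*(-6) - 24)/(37 - 53) = (60 - 24)/(-16) = 36*(-1/16) = -9/4 ≈ -2.2500)
(c*(-71) + 3) + (2160 - 1*(-4662)) = (-9/4*(-71) + 3) + (2160 - 1*(-4662)) = (639/4 + 3) + (2160 + 4662) = 651/4 + 6822 = 27939/4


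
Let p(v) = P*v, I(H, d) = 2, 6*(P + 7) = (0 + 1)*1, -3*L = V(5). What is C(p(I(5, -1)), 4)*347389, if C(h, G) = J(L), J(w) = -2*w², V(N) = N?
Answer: -17369450/9 ≈ -1.9299e+6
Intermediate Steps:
L = -5/3 (L = -⅓*5 = -5/3 ≈ -1.6667)
P = -41/6 (P = -7 + ((0 + 1)*1)/6 = -7 + (1*1)/6 = -7 + (⅙)*1 = -7 + ⅙ = -41/6 ≈ -6.8333)
p(v) = -41*v/6
C(h, G) = -50/9 (C(h, G) = -2*(-5/3)² = -2*25/9 = -50/9)
C(p(I(5, -1)), 4)*347389 = -50/9*347389 = -17369450/9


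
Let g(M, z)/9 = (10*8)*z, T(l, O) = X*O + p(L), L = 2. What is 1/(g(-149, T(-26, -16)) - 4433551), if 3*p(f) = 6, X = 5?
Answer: -1/4489711 ≈ -2.2273e-7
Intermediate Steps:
p(f) = 2 (p(f) = (⅓)*6 = 2)
T(l, O) = 2 + 5*O (T(l, O) = 5*O + 2 = 2 + 5*O)
g(M, z) = 720*z (g(M, z) = 9*((10*8)*z) = 9*(80*z) = 720*z)
1/(g(-149, T(-26, -16)) - 4433551) = 1/(720*(2 + 5*(-16)) - 4433551) = 1/(720*(2 - 80) - 4433551) = 1/(720*(-78) - 4433551) = 1/(-56160 - 4433551) = 1/(-4489711) = -1/4489711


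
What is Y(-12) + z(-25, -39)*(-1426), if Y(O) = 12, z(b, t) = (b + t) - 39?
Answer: 146890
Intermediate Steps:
z(b, t) = -39 + b + t
Y(-12) + z(-25, -39)*(-1426) = 12 + (-39 - 25 - 39)*(-1426) = 12 - 103*(-1426) = 12 + 146878 = 146890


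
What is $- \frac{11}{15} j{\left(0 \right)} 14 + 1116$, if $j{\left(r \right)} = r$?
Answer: $1116$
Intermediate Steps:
$- \frac{11}{15} j{\left(0 \right)} 14 + 1116 = - \frac{11}{15} \cdot 0 \cdot 14 + 1116 = \left(-11\right) \frac{1}{15} \cdot 0 \cdot 14 + 1116 = \left(- \frac{11}{15}\right) 0 \cdot 14 + 1116 = 0 \cdot 14 + 1116 = 0 + 1116 = 1116$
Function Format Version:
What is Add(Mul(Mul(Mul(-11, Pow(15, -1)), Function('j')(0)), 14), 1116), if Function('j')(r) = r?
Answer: 1116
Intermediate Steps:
Add(Mul(Mul(Mul(-11, Pow(15, -1)), Function('j')(0)), 14), 1116) = Add(Mul(Mul(Mul(-11, Pow(15, -1)), 0), 14), 1116) = Add(Mul(Mul(Mul(-11, Rational(1, 15)), 0), 14), 1116) = Add(Mul(Mul(Rational(-11, 15), 0), 14), 1116) = Add(Mul(0, 14), 1116) = Add(0, 1116) = 1116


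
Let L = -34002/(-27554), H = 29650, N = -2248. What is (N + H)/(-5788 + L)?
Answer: -377517354/79724275 ≈ -4.7353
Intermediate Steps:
L = 17001/13777 (L = -34002*(-1/27554) = 17001/13777 ≈ 1.2340)
(N + H)/(-5788 + L) = (-2248 + 29650)/(-5788 + 17001/13777) = 27402/(-79724275/13777) = 27402*(-13777/79724275) = -377517354/79724275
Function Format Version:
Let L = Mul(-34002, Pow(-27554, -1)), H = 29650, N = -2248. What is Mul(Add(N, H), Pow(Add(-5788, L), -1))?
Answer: Rational(-377517354, 79724275) ≈ -4.7353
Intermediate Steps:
L = Rational(17001, 13777) (L = Mul(-34002, Rational(-1, 27554)) = Rational(17001, 13777) ≈ 1.2340)
Mul(Add(N, H), Pow(Add(-5788, L), -1)) = Mul(Add(-2248, 29650), Pow(Add(-5788, Rational(17001, 13777)), -1)) = Mul(27402, Pow(Rational(-79724275, 13777), -1)) = Mul(27402, Rational(-13777, 79724275)) = Rational(-377517354, 79724275)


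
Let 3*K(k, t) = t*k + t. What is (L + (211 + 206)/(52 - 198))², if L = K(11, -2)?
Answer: 2512225/21316 ≈ 117.86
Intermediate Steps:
K(k, t) = t/3 + k*t/3 (K(k, t) = (t*k + t)/3 = (k*t + t)/3 = (t + k*t)/3 = t/3 + k*t/3)
L = -8 (L = (⅓)*(-2)*(1 + 11) = (⅓)*(-2)*12 = -8)
(L + (211 + 206)/(52 - 198))² = (-8 + (211 + 206)/(52 - 198))² = (-8 + 417/(-146))² = (-8 + 417*(-1/146))² = (-8 - 417/146)² = (-1585/146)² = 2512225/21316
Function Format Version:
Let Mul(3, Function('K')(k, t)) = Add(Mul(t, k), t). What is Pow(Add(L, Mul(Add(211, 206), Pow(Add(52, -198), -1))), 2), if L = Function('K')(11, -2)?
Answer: Rational(2512225, 21316) ≈ 117.86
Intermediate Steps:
Function('K')(k, t) = Add(Mul(Rational(1, 3), t), Mul(Rational(1, 3), k, t)) (Function('K')(k, t) = Mul(Rational(1, 3), Add(Mul(t, k), t)) = Mul(Rational(1, 3), Add(Mul(k, t), t)) = Mul(Rational(1, 3), Add(t, Mul(k, t))) = Add(Mul(Rational(1, 3), t), Mul(Rational(1, 3), k, t)))
L = -8 (L = Mul(Rational(1, 3), -2, Add(1, 11)) = Mul(Rational(1, 3), -2, 12) = -8)
Pow(Add(L, Mul(Add(211, 206), Pow(Add(52, -198), -1))), 2) = Pow(Add(-8, Mul(Add(211, 206), Pow(Add(52, -198), -1))), 2) = Pow(Add(-8, Mul(417, Pow(-146, -1))), 2) = Pow(Add(-8, Mul(417, Rational(-1, 146))), 2) = Pow(Add(-8, Rational(-417, 146)), 2) = Pow(Rational(-1585, 146), 2) = Rational(2512225, 21316)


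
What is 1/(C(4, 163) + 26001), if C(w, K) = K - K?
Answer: 1/26001 ≈ 3.8460e-5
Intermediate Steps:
C(w, K) = 0
1/(C(4, 163) + 26001) = 1/(0 + 26001) = 1/26001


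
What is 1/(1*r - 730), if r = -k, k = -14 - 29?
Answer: -1/687 ≈ -0.0014556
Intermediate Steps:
k = -43
r = 43 (r = -1*(-43) = 43)
1/(1*r - 730) = 1/(1*43 - 730) = 1/(43 - 730) = 1/(-687) = -1/687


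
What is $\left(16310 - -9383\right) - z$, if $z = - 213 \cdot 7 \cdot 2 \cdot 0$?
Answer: $25693$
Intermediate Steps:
$z = 0$ ($z = - 213 \cdot 14 \cdot 0 = \left(-213\right) 0 = 0$)
$\left(16310 - -9383\right) - z = \left(16310 - -9383\right) - 0 = \left(16310 + 9383\right) + 0 = 25693 + 0 = 25693$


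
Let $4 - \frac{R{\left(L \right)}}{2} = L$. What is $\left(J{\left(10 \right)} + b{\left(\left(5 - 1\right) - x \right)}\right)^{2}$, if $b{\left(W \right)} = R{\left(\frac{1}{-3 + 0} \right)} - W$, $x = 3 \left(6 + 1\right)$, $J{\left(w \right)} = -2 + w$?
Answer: $\frac{10201}{9} \approx 1133.4$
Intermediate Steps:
$R{\left(L \right)} = 8 - 2 L$
$x = 21$ ($x = 3 \cdot 7 = 21$)
$b{\left(W \right)} = \frac{26}{3} - W$ ($b{\left(W \right)} = \left(8 - \frac{2}{-3 + 0}\right) - W = \left(8 - \frac{2}{-3}\right) - W = \left(8 - - \frac{2}{3}\right) - W = \left(8 + \frac{2}{3}\right) - W = \frac{26}{3} - W$)
$\left(J{\left(10 \right)} + b{\left(\left(5 - 1\right) - x \right)}\right)^{2} = \left(\left(-2 + 10\right) + \left(\frac{26}{3} - \left(\left(5 - 1\right) - 21\right)\right)\right)^{2} = \left(8 + \left(\frac{26}{3} - \left(4 - 21\right)\right)\right)^{2} = \left(8 + \left(\frac{26}{3} - -17\right)\right)^{2} = \left(8 + \left(\frac{26}{3} + 17\right)\right)^{2} = \left(8 + \frac{77}{3}\right)^{2} = \left(\frac{101}{3}\right)^{2} = \frac{10201}{9}$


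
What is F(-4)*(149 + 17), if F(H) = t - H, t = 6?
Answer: 1660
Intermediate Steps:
F(H) = 6 - H
F(-4)*(149 + 17) = (6 - 1*(-4))*(149 + 17) = (6 + 4)*166 = 10*166 = 1660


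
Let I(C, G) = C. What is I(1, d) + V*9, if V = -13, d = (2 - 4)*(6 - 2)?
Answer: -116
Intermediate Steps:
d = -8 (d = -2*4 = -8)
I(1, d) + V*9 = 1 - 13*9 = 1 - 117 = -116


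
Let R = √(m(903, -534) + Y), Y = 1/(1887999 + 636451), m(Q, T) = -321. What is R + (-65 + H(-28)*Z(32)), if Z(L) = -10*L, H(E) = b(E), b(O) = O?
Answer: 8895 + I*√81827365683122/504890 ≈ 8895.0 + 17.916*I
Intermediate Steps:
H(E) = E
Y = 1/2524450 ≈ 3.9613e-7
R = I*√81827365683122/504890 (R = √(-321 + 1/2524450) = √(-810348449/2524450) = I*√81827365683122/504890 ≈ 17.916*I)
R + (-65 + H(-28)*Z(32)) = I*√81827365683122/504890 + (-65 - (-280)*32) = I*√81827365683122/504890 + (-65 - 28*(-320)) = I*√81827365683122/504890 + (-65 + 8960) = I*√81827365683122/504890 + 8895 = 8895 + I*√81827365683122/504890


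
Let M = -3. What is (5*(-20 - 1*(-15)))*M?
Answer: 75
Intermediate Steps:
(5*(-20 - 1*(-15)))*M = (5*(-20 - 1*(-15)))*(-3) = (5*(-20 + 15))*(-3) = (5*(-5))*(-3) = -25*(-3) = 75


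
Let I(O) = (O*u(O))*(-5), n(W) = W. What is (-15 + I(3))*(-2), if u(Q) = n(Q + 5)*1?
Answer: 270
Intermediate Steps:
u(Q) = 5 + Q (u(Q) = (Q + 5)*1 = (5 + Q)*1 = 5 + Q)
I(O) = -5*O*(5 + O) (I(O) = (O*(5 + O))*(-5) = -5*O*(5 + O))
(-15 + I(3))*(-2) = (-15 - 5*3*(5 + 3))*(-2) = (-15 - 5*3*8)*(-2) = (-15 - 120)*(-2) = -135*(-2) = 270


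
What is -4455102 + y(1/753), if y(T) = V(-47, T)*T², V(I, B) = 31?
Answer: -2526082929887/567009 ≈ -4.4551e+6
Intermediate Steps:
y(T) = 31*T²
-4455102 + y(1/753) = -4455102 + 31*(1/753)² = -4455102 + 31*(1/567009) = -4455102 + 31/567009 = -2526082929887/567009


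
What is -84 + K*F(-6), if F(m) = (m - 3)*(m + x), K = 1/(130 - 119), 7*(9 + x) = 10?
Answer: -5613/77 ≈ -72.896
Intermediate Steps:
x = -53/7 (x = -9 + (⅐)*10 = -9 + 10/7 = -53/7 ≈ -7.5714)
K = 1/11 ≈ 0.090909
F(m) = (-3 + m)*(-53/7 + m) (F(m) = (m - 3)*(m - 53/7) = (-3 + m)*(-53/7 + m))
-84 + K*F(-6) = -84 + (159/7 + (-6)² - 74/7*(-6))/11 = -84 + (159/7 + 36 + 444/7)/11 = -84 + (1/11)*(855/7) = -84 + 855/77 = -5613/77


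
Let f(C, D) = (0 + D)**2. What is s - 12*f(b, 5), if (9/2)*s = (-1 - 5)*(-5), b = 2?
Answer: -880/3 ≈ -293.33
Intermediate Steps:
f(C, D) = D**2
s = 20/3 (s = 2*((-1 - 5)*(-5))/9 = 2*(-6*(-5))/9 = (2/9)*30 = 20/3 ≈ 6.6667)
s - 12*f(b, 5) = 20/3 - 12*5**2 = 20/3 - 12*25 = 20/3 - 300 = -880/3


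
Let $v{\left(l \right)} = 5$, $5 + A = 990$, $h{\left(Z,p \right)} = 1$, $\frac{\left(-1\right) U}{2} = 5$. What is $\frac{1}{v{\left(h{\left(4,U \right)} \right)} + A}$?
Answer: $\frac{1}{990} \approx 0.0010101$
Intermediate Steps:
$U = -10$ ($U = \left(-2\right) 5 = -10$)
$A = 985$ ($A = -5 + 990 = 985$)
$\frac{1}{v{\left(h{\left(4,U \right)} \right)} + A} = \frac{1}{5 + 985} = \frac{1}{990}$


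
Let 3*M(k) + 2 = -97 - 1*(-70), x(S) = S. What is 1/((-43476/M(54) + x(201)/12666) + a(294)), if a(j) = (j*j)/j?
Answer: 122438/586665731 ≈ 0.00020870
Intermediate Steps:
M(k) = -29/3 (M(k) = -⅔ + (-97 - 1*(-70))/3 = -⅔ + (-97 + 70)/3 = -⅔ + (⅓)*(-27) = -⅔ - 9 = -29/3)
a(j) = j (a(j) = j²/j = j)
1/((-43476/M(54) + x(201)/12666) + a(294)) = 1/((-43476/(-29/3) + 201/12666) + 294) = 1/((-43476*(-3/29) + 201*(1/12666)) + 294) = 1/((130428/29 + 67/4222) + 294) = 1/(550668959/122438 + 294) = 1/(586665731/122438) = 122438/586665731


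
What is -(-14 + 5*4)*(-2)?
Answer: 12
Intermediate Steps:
-(-14 + 5*4)*(-2) = -(-14 + 20)*(-2) = -6*(-2) = -1*(-12) = 12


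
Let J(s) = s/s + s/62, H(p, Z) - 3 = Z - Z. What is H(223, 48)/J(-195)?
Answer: -186/133 ≈ -1.3985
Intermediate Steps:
H(p, Z) = 3 (H(p, Z) = 3 + (Z - Z) = 3 + 0 = 3)
J(s) = 1 + s/62 (J(s) = 1 + s*(1/62) = 1 + s/62)
H(223, 48)/J(-195) = 3/(1 + (1/62)*(-195)) = 3/(1 - 195/62) = 3/(-133/62) = 3*(-62/133) = -186/133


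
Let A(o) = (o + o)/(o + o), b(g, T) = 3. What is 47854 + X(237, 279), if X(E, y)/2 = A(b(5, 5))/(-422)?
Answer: 10097193/211 ≈ 47854.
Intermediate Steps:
A(o) = 1 (A(o) = (2*o)/((2*o)) = (2*o)*(1/(2*o)) = 1)
X(E, y) = -1/211 (X(E, y) = 2*(1/(-422)) = 2*(1*(-1/422)) = 2*(-1/422) = -1/211)
47854 + X(237, 279) = 47854 - 1/211 = 10097193/211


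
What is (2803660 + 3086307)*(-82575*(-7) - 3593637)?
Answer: -17761855164804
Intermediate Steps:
(2803660 + 3086307)*(-82575*(-7) - 3593637) = 5889967*(578025 - 3593637) = 5889967*(-3015612) = -17761855164804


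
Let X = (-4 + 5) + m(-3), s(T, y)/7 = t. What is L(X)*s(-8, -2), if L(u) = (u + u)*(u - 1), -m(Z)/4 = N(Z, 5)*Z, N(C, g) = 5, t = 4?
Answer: 204960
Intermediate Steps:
s(T, y) = 28 (s(T, y) = 7*4 = 28)
m(Z) = -20*Z
X = 61 (X = (-4 + 5) - 20*(-3) = 1 + 60 = 61)
L(u) = 2*u*(-1 + u) (L(u) = (2*u)*(-1 + u) = 2*u*(-1 + u))
L(X)*s(-8, -2) = (2*61*(-1 + 61))*28 = (2*61*60)*28 = 7320*28 = 204960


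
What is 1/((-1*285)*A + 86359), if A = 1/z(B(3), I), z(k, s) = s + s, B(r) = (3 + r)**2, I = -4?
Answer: 8/691157 ≈ 1.1575e-5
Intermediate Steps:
z(k, s) = 2*s
A = -1/8 (A = 1/(2*(-4)) = 1/(-8) = -1/8 ≈ -0.12500)
1/((-1*285)*A + 86359) = 1/(-1*285*(-1/8) + 86359) = 1/(-285*(-1/8) + 86359) = 1/(285/8 + 86359) = 1/(691157/8) = 8/691157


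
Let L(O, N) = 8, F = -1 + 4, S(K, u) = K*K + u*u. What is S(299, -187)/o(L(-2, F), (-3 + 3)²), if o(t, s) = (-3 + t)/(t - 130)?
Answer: -3034628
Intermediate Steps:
S(K, u) = K² + u²
F = 3
o(t, s) = (-3 + t)/(-130 + t)
S(299, -187)/o(L(-2, F), (-3 + 3)²) = (299² + (-187)²)/(((-3 + 8)/(-130 + 8))) = (89401 + 34969)/((5/(-122))) = 124370/((-1/122*5)) = 124370/(-5/122) = 124370*(-122/5) = -3034628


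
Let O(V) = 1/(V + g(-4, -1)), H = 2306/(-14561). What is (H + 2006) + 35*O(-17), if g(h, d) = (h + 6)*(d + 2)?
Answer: 87519253/43683 ≈ 2003.5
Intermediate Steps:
g(h, d) = (2 + d)*(6 + h) (g(h, d) = (6 + h)*(2 + d) = (2 + d)*(6 + h))
H = -2306/14561 (H = 2306*(-1/14561) = -2306/14561 ≈ -0.15837)
O(V) = 1/(2 + V) (O(V) = 1/(V + (12 + 2*(-4) + 6*(-1) - 1*(-4))) = 1/(V + (12 - 8 - 6 + 4)) = 1/(V + 2) = 1/(2 + V))
(H + 2006) + 35*O(-17) = (-2306/14561 + 2006) + 35/(2 - 17) = 29207060/14561 + 35/(-15) = 29207060/14561 + 35*(-1/15) = 29207060/14561 - 7/3 = 87519253/43683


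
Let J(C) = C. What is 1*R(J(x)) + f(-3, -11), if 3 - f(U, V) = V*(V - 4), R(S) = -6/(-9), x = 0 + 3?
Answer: -484/3 ≈ -161.33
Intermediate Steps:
x = 3
R(S) = ⅔ (R(S) = -6*(-⅑) = ⅔)
f(U, V) = 3 - V*(-4 + V) (f(U, V) = 3 - V*(V - 4) = 3 - V*(-4 + V))
1*R(J(x)) + f(-3, -11) = 1*(⅔) + (3 - 1*(-11)² + 4*(-11)) = ⅔ + (3 - 1*121 - 44) = ⅔ + (3 - 121 - 44) = ⅔ - 162 = -484/3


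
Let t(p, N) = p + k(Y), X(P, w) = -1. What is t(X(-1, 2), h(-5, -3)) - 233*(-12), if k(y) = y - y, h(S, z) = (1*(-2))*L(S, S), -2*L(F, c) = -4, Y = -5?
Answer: 2795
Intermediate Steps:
L(F, c) = 2 (L(F, c) = -1/2*(-4) = 2)
h(S, z) = -4 (h(S, z) = (1*(-2))*2 = -2*2 = -4)
k(y) = 0
t(p, N) = p (t(p, N) = p + 0 = p)
t(X(-1, 2), h(-5, -3)) - 233*(-12) = -1 - 233*(-12) = -1 + 2796 = 2795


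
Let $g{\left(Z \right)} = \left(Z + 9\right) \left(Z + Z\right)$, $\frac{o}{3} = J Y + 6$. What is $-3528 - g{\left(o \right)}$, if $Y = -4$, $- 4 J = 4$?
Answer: $-5868$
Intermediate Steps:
$J = -1$ ($J = \left(- \frac{1}{4}\right) 4 = -1$)
$o = 30$ ($o = 3 \left(\left(-1\right) \left(-4\right) + 6\right) = 3 \left(4 + 6\right) = 3 \cdot 10 = 30$)
$g{\left(Z \right)} = 2 Z \left(9 + Z\right)$ ($g{\left(Z \right)} = \left(9 + Z\right) 2 Z = 2 Z \left(9 + Z\right)$)
$-3528 - g{\left(o \right)} = -3528 - 2 \cdot 30 \left(9 + 30\right) = -3528 - 2 \cdot 30 \cdot 39 = -3528 - 2340 = -5868$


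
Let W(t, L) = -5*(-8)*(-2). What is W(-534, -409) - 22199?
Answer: -22279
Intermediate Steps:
W(t, L) = -80 (W(t, L) = 40*(-2) = -80)
W(-534, -409) - 22199 = -80 - 22199 = -22279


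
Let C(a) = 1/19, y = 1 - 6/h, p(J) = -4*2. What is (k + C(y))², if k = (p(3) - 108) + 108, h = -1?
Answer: 22801/361 ≈ 63.161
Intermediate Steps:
p(J) = -8
y = 7 (y = 1 - 6/(-1) = 1 - 6*(-1) = 1 + 6 = 7)
k = -8 (k = (-8 - 108) + 108 = -116 + 108 = -8)
C(a) = 1/19
(k + C(y))² = (-8 + 1/19)² = (-151/19)² = 22801/361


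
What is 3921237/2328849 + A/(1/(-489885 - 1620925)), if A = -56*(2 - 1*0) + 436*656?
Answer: -156159422883408947/258761 ≈ -6.0349e+11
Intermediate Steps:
A = 285904 (A = -56*(2 + 0) + 286016 = -56*2 + 286016 = -112 + 286016 = 285904)
3921237/2328849 + A/(1/(-489885 - 1620925)) = 3921237/2328849 + 285904/(1/(-489885 - 1620925)) = 3921237*(1/2328849) + 285904/(1/(-2110810)) = 435693/258761 + 285904/(-1/2110810) = 435693/258761 + 285904*(-2110810) = 435693/258761 - 603489022240 = -156159422883408947/258761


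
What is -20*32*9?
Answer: -5760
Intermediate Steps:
-20*32*9 = -640*9 = -5760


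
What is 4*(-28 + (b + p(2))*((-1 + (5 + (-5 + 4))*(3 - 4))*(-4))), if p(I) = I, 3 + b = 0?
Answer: -192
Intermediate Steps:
b = -3 (b = -3 + 0 = -3)
4*(-28 + (b + p(2))*((-1 + (5 + (-5 + 4))*(3 - 4))*(-4))) = 4*(-28 + (-3 + 2)*((-1 + (5 + (-5 + 4))*(3 - 4))*(-4))) = 4*(-28 - (-1 + (5 - 1)*(-1))*(-4)) = 4*(-28 - (-1 + 4*(-1))*(-4)) = 4*(-28 - (-1 - 4)*(-4)) = 4*(-28 - (-5)*(-4)) = 4*(-28 - 1*20) = 4*(-28 - 20) = 4*(-48) = -192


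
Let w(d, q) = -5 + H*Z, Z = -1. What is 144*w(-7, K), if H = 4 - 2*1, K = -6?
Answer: -1008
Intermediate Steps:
H = 2 (H = 4 - 2 = 2)
w(d, q) = -7 (w(d, q) = -5 + 2*(-1) = -5 - 2 = -7)
144*w(-7, K) = 144*(-7) = -1008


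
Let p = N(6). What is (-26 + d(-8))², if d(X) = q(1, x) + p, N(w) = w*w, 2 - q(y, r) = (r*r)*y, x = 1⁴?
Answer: 121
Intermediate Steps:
x = 1
q(y, r) = 2 - y*r² (q(y, r) = 2 - r*r*y = 2 - r²*y = 2 - y*r²)
N(w) = w²
p = 36 (p = 6² = 36)
d(X) = 37 (d(X) = (2 - 1*1*1²) + 36 = (2 - 1*1*1) + 36 = (2 - 1) + 36 = 1 + 36 = 37)
(-26 + d(-8))² = (-26 + 37)² = 11² = 121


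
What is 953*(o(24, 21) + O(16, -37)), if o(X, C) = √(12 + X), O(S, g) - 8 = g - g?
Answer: 13342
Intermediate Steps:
O(S, g) = 8 (O(S, g) = 8 + (g - g) = 8 + 0 = 8)
953*(o(24, 21) + O(16, -37)) = 953*(√(12 + 24) + 8) = 953*(√36 + 8) = 953*(6 + 8) = 953*14 = 13342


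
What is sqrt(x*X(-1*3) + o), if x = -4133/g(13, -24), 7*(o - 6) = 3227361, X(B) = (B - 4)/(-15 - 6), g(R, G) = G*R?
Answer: sqrt(549799821298)/1092 ≈ 679.02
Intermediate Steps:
X(B) = 4/21 - B/21 (X(B) = (-4 + B)/(-21) = (-4 + B)*(-1/21) = 4/21 - B/21)
o = 3227403/7 (o = 6 + (1/7)*3227361 = 6 + 3227361/7 = 3227403/7 ≈ 4.6106e+5)
x = 4133/312 (x = -4133/((-24*13)) = -4133/(-312) = -4133*(-1/312) = 4133/312 ≈ 13.247)
sqrt(x*X(-1*3) + o) = sqrt(4133*(4/21 - (-1)*3/21)/312 + 3227403/7) = sqrt(4133*(4/21 - 1/21*(-3))/312 + 3227403/7) = sqrt(4133*(4/21 + 1/7)/312 + 3227403/7) = sqrt((4133/312)*(1/3) + 3227403/7) = sqrt(4133/936 + 3227403/7) = sqrt(3020878139/6552) = sqrt(549799821298)/1092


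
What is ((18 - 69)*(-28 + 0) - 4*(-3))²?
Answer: 2073600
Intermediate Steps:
((18 - 69)*(-28 + 0) - 4*(-3))² = (-51*(-28) + 12)² = (1428 + 12)² = 1440² = 2073600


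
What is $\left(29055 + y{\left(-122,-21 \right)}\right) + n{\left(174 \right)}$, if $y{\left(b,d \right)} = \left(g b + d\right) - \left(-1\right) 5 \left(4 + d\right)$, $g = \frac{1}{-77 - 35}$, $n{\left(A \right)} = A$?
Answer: $\frac{1630949}{56} \approx 29124.0$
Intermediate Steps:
$g = - \frac{1}{112}$ ($g = \frac{1}{-112} = - \frac{1}{112} \approx -0.0089286$)
$y{\left(b,d \right)} = 20 + 6 d - \frac{b}{112}$ ($y{\left(b,d \right)} = \left(- \frac{b}{112} + d\right) - \left(-1\right) 5 \left(4 + d\right) = \left(d - \frac{b}{112}\right) - - 5 \left(4 + d\right) = \left(d - \frac{b}{112}\right) - \left(-20 - 5 d\right) = \left(d - \frac{b}{112}\right) + \left(20 + 5 d\right) = 20 + 6 d - \frac{b}{112}$)
$\left(29055 + y{\left(-122,-21 \right)}\right) + n{\left(174 \right)} = \left(29055 + \left(20 + 6 \left(-21\right) - - \frac{61}{56}\right)\right) + 174 = \left(29055 + \left(20 - 126 + \frac{61}{56}\right)\right) + 174 = \left(29055 - \frac{5875}{56}\right) + 174 = \frac{1621205}{56} + 174 = \frac{1630949}{56}$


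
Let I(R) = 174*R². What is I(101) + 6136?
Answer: 1781110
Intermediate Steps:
I(101) + 6136 = 174*101² + 6136 = 174*10201 + 6136 = 1774974 + 6136 = 1781110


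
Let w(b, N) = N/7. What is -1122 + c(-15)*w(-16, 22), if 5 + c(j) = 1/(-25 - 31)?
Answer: -223003/196 ≈ -1137.8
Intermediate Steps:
w(b, N) = N/7 (w(b, N) = N*(⅐) = N/7)
c(j) = -281/56 (c(j) = -5 + 1/(-25 - 31) = -5 + 1/(-56) = -5 - 1/56 = -281/56)
-1122 + c(-15)*w(-16, 22) = -1122 - 281*22/392 = -1122 - 281/56*22/7 = -1122 - 3091/196 = -223003/196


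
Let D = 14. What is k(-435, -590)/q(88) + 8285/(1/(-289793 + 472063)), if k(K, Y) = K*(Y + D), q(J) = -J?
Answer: 16611145130/11 ≈ 1.5101e+9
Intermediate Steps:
k(K, Y) = K*(14 + Y) (k(K, Y) = K*(Y + 14) = K*(14 + Y))
k(-435, -590)/q(88) + 8285/(1/(-289793 + 472063)) = (-435*(14 - 590))/((-1*88)) + 8285/(1/(-289793 + 472063)) = -435*(-576)/(-88) + 8285/(1/182270) = 250560*(-1/88) + 8285/(1/182270) = -31320/11 + 8285*182270 = -31320/11 + 1510106950 = 16611145130/11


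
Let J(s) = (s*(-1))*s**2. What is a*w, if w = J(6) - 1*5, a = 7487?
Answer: -1654627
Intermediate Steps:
J(s) = -s**3 (J(s) = (-s)*s**2 = -s**3)
w = -221 (w = -1*6**3 - 1*5 = -1*216 - 5 = -216 - 5 = -221)
a*w = 7487*(-221) = -1654627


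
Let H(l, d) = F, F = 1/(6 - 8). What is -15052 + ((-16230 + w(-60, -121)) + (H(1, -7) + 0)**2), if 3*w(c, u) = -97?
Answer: -375769/12 ≈ -31314.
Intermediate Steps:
F = -1/2 (F = 1/(-2) = -1/2 ≈ -0.50000)
w(c, u) = -97/3 (w(c, u) = (1/3)*(-97) = -97/3)
H(l, d) = -1/2
-15052 + ((-16230 + w(-60, -121)) + (H(1, -7) + 0)**2) = -15052 + ((-16230 - 97/3) + (-1/2 + 0)**2) = -15052 + (-48787/3 + (-1/2)**2) = -15052 + (-48787/3 + 1/4) = -15052 - 195145/12 = -375769/12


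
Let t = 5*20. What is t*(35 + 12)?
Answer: 4700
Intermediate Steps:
t = 100
t*(35 + 12) = 100*(35 + 12) = 100*47 = 4700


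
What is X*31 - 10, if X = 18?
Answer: 548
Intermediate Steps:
X*31 - 10 = 18*31 - 10 = 558 - 10 = 548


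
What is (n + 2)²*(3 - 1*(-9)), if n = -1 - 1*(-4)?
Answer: 300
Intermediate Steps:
n = 3 (n = -1 + 4 = 3)
(n + 2)²*(3 - 1*(-9)) = (3 + 2)²*(3 - 1*(-9)) = 5²*(3 + 9) = 25*12 = 300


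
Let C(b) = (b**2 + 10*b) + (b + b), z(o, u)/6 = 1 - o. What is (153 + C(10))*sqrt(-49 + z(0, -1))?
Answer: 373*I*sqrt(43) ≈ 2445.9*I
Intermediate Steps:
z(o, u) = 6 - 6*o (z(o, u) = 6*(1 - o) = 6 - 6*o)
C(b) = b**2 + 12*b (C(b) = (b**2 + 10*b) + 2*b = b**2 + 12*b)
(153 + C(10))*sqrt(-49 + z(0, -1)) = (153 + 10*(12 + 10))*sqrt(-49 + (6 - 6*0)) = (153 + 10*22)*sqrt(-49 + (6 + 0)) = (153 + 220)*sqrt(-49 + 6) = 373*sqrt(-43) = 373*(I*sqrt(43)) = 373*I*sqrt(43)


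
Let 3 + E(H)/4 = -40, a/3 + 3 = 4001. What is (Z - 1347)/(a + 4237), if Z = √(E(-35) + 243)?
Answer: -1347/16231 + √71/16231 ≈ -0.082470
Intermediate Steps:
a = 11994 (a = -9 + 3*4001 = -9 + 12003 = 11994)
E(H) = -172 (E(H) = -12 + 4*(-40) = -12 - 160 = -172)
Z = √71 (Z = √(-172 + 243) = √71 ≈ 8.4261)
(Z - 1347)/(a + 4237) = (√71 - 1347)/(11994 + 4237) = (-1347 + √71)/16231 = (-1347 + √71)*(1/16231) = -1347/16231 + √71/16231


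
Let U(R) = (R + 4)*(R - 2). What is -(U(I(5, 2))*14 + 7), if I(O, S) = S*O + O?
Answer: -3465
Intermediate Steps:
I(O, S) = O + O*S (I(O, S) = O*S + O = O + O*S)
U(R) = (-2 + R)*(4 + R) (U(R) = (4 + R)*(-2 + R) = (-2 + R)*(4 + R))
-(U(I(5, 2))*14 + 7) = -((-8 + (5*(1 + 2))² + 2*(5*(1 + 2)))*14 + 7) = -((-8 + (5*3)² + 2*(5*3))*14 + 7) = -((-8 + 15² + 2*15)*14 + 7) = -((-8 + 225 + 30)*14 + 7) = -(247*14 + 7) = -(3458 + 7) = -1*3465 = -3465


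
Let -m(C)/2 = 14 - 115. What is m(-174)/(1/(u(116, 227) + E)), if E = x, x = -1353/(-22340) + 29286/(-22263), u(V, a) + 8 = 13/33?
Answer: -4896224626651/2735454810 ≈ -1789.9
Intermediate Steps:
u(V, a) = -251/33 (u(V, a) = -8 + 13/33 = -251/33)
m(C) = 202 (m(C) = -2*(14 - 115) = -2*(-101) = 202)
x = -208042467/165785140 (x = -1353*(-1/22340) + 29286*(-1/22263) = 1353/22340 - 9762/7421 = -208042467/165785140 ≈ -1.2549)
E = -208042467/165785140 ≈ -1.2549
m(-174)/(1/(u(116, 227) + E)) = 202/(1/(-251/33 - 208042467/165785140)) = 202/(1/(-48477471551/5470909620)) = 202/(-5470909620/48477471551) = 202*(-48477471551/5470909620) = -4896224626651/2735454810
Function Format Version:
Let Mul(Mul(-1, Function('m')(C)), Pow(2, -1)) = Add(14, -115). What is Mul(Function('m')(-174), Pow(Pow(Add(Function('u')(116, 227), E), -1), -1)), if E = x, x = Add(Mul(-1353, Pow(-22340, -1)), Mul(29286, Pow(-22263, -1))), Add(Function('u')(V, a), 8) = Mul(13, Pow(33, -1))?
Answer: Rational(-4896224626651, 2735454810) ≈ -1789.9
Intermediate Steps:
Function('u')(V, a) = Rational(-251, 33) (Function('u')(V, a) = Add(-8, Mul(13, Pow(33, -1))) = Add(-8, Mul(13, Rational(1, 33))) = Add(-8, Rational(13, 33)) = Rational(-251, 33))
Function('m')(C) = 202 (Function('m')(C) = Mul(-2, Add(14, -115)) = Mul(-2, -101) = 202)
x = Rational(-208042467, 165785140) (x = Add(Mul(-1353, Rational(-1, 22340)), Mul(29286, Rational(-1, 22263))) = Add(Rational(1353, 22340), Rational(-9762, 7421)) = Rational(-208042467, 165785140) ≈ -1.2549)
E = Rational(-208042467, 165785140) ≈ -1.2549
Mul(Function('m')(-174), Pow(Pow(Add(Function('u')(116, 227), E), -1), -1)) = Mul(202, Pow(Pow(Add(Rational(-251, 33), Rational(-208042467, 165785140)), -1), -1)) = Mul(202, Pow(Pow(Rational(-48477471551, 5470909620), -1), -1)) = Mul(202, Pow(Rational(-5470909620, 48477471551), -1)) = Mul(202, Rational(-48477471551, 5470909620)) = Rational(-4896224626651, 2735454810)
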